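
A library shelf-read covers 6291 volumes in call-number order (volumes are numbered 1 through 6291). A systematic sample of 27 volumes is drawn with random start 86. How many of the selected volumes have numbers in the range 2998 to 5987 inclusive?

13

k = 6291/27 = 233
First selection ≥ 2998: 86 + ⌈(2998−86)/233⌉·233 = 86 + 13×233 = 3115
Last selection ≤ 5987: 86 + ⌊(5987−86)/233⌋·233 = 86 + 25×233 = 5911
Count = 25 − 13 + 1 = 13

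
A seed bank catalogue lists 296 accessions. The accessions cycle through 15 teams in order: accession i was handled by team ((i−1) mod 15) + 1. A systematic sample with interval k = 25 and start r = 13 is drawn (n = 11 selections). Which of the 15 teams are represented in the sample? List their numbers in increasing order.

3, 8, 13

Consecutive selections differ by k = 25, so their team numbers differ by 25 mod 15 = 10.
gcd(25, 15) = 5, so the sample visits 15/5 = 3 distinct residues mod 15.
Start 13 is team 13; the teams hit are 3, 8, 13.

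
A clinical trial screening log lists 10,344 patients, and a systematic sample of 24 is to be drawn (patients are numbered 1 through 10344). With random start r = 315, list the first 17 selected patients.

k = N/n = 10344/24 = 431
patient 1: 315
patient 2: 315 + 431 = 746
patient 3: 746 + 431 = 1177
patient 4: 1177 + 431 = 1608
patient 5: 1608 + 431 = 2039
patient 6: 2039 + 431 = 2470
patient 7: 2470 + 431 = 2901
patient 8: 2901 + 431 = 3332
patient 9: 3332 + 431 = 3763
patient 10: 3763 + 431 = 4194
patient 11: 4194 + 431 = 4625
patient 12: 4625 + 431 = 5056
patient 13: 5056 + 431 = 5487
patient 14: 5487 + 431 = 5918
patient 15: 5918 + 431 = 6349
patient 16: 6349 + 431 = 6780
patient 17: 6780 + 431 = 7211

315, 746, 1177, 1608, 2039, 2470, 2901, 3332, 3763, 4194, 4625, 5056, 5487, 5918, 6349, 6780, 7211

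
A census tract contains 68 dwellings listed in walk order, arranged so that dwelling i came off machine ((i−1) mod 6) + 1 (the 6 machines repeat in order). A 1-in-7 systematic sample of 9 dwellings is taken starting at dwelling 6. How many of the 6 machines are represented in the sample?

6

Consecutive selections differ by k = 7, so their machine numbers differ by 7 mod 6 = 1.
gcd(7, 6) = 1, so the sample visits 6/1 = 6 distinct residues mod 6.
Start 6 is machine 6; the machines hit are 1, 2, 3, 4, 5, 6.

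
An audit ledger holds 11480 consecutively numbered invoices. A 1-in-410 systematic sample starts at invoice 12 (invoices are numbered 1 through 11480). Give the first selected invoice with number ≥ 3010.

k = 410
Steps past start: ⌈(3010 − 12)/410⌉ = ⌈2998/410⌉ = 8
Selected invoice: 12 + 8×410 = 3292

3292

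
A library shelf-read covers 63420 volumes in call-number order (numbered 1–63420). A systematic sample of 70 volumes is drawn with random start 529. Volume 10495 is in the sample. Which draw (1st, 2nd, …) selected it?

k = 63420/70 = 906
position = (10495 − 529)/906 + 1 = 9966/906 + 1 = 11 + 1 = 12

12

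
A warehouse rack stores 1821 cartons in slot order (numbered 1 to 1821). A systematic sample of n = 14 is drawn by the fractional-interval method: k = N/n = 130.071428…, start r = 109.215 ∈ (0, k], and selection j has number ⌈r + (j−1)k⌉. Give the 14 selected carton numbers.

j=1: r + 0k = 109.215 → ⌈·⌉ = 110
j=2: r + 1k = 239.286428… → ⌈·⌉ = 240
j=3: r + 2k = 369.357857… → ⌈·⌉ = 370
j=4: r + 3k = 499.429285… → ⌈·⌉ = 500
j=5: r + 4k = 629.500714… → ⌈·⌉ = 630
j=6: r + 5k = 759.572142… → ⌈·⌉ = 760
j=7: r + 6k = 889.643571… → ⌈·⌉ = 890
j=8: r + 7k = 1019.715 → ⌈·⌉ = 1020
j=9: r + 8k = 1149.786428… → ⌈·⌉ = 1150
j=10: r + 9k = 1279.857857… → ⌈·⌉ = 1280
j=11: r + 10k = 1409.929285… → ⌈·⌉ = 1410
j=12: r + 11k = 1540.000714… → ⌈·⌉ = 1541
j=13: r + 12k = 1670.072142… → ⌈·⌉ = 1671
j=14: r + 13k = 1800.143571… → ⌈·⌉ = 1801

110, 240, 370, 500, 630, 760, 890, 1020, 1150, 1280, 1410, 1541, 1671, 1801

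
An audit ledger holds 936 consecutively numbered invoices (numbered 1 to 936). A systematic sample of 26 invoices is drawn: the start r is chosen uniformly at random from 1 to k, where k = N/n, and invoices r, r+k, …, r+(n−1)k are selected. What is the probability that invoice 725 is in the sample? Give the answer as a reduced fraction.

k = 936/26 = 36.
Invoice 725 is selected iff r ≡ 725 (mod 36); exactly one such r in {1,…,36}.
Inclusion probability = 1/36.

1/36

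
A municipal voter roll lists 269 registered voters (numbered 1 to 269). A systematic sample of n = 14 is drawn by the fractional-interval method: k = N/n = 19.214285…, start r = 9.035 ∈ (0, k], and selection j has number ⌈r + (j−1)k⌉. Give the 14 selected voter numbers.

10, 29, 48, 67, 86, 106, 125, 144, 163, 182, 202, 221, 240, 259

j=1: r + 0k = 9.035 → ⌈·⌉ = 10
j=2: r + 1k = 28.249285… → ⌈·⌉ = 29
j=3: r + 2k = 47.463571… → ⌈·⌉ = 48
j=4: r + 3k = 66.677857… → ⌈·⌉ = 67
j=5: r + 4k = 85.892142… → ⌈·⌉ = 86
j=6: r + 5k = 105.106428… → ⌈·⌉ = 106
j=7: r + 6k = 124.320714… → ⌈·⌉ = 125
j=8: r + 7k = 143.535 → ⌈·⌉ = 144
j=9: r + 8k = 162.749285… → ⌈·⌉ = 163
j=10: r + 9k = 181.963571… → ⌈·⌉ = 182
j=11: r + 10k = 201.177857… → ⌈·⌉ = 202
j=12: r + 11k = 220.392142… → ⌈·⌉ = 221
j=13: r + 12k = 239.606428… → ⌈·⌉ = 240
j=14: r + 13k = 258.820714… → ⌈·⌉ = 259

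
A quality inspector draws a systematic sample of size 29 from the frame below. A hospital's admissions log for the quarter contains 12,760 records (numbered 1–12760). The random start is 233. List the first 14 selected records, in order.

k = N/n = 12760/29 = 440
record 1: 233
record 2: 233 + 440 = 673
record 3: 673 + 440 = 1113
record 4: 1113 + 440 = 1553
record 5: 1553 + 440 = 1993
record 6: 1993 + 440 = 2433
record 7: 2433 + 440 = 2873
record 8: 2873 + 440 = 3313
record 9: 3313 + 440 = 3753
record 10: 3753 + 440 = 4193
record 11: 4193 + 440 = 4633
record 12: 4633 + 440 = 5073
record 13: 5073 + 440 = 5513
record 14: 5513 + 440 = 5953

233, 673, 1113, 1553, 1993, 2433, 2873, 3313, 3753, 4193, 4633, 5073, 5513, 5953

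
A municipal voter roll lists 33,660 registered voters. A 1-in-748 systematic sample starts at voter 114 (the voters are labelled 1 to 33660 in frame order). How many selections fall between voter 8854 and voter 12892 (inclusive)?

6

k = 748
First selection ≥ 8854: 114 + ⌈(8854−114)/748⌉·748 = 114 + 12×748 = 9090
Last selection ≤ 12892: 114 + ⌊(12892−114)/748⌋·748 = 114 + 17×748 = 12830
Count = 17 − 12 + 1 = 6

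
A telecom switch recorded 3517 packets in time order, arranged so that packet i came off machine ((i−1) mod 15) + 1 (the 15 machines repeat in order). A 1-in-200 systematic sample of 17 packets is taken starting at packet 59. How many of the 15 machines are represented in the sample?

3

Consecutive selections differ by k = 200, so their machine numbers differ by 200 mod 15 = 5.
gcd(200, 15) = 5, so the sample visits 15/5 = 3 distinct residues mod 15.
Start 59 is machine 14; the machines hit are 4, 9, 14.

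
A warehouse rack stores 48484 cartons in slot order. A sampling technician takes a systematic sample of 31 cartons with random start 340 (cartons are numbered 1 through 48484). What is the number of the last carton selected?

k = 48484/31 = 1564
31st selection = r + (31−1)·k = 340 + 30×1564 = 340 + 46920 = 47260

47260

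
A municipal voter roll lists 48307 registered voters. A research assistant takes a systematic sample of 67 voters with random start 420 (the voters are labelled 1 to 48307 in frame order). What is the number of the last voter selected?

k = 48307/67 = 721
67th selection = r + (67−1)·k = 420 + 66×721 = 420 + 47586 = 48006

48006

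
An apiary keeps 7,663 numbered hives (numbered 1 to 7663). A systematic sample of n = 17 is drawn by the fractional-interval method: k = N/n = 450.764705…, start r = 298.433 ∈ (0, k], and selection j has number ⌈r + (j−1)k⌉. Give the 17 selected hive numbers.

299, 750, 1200, 1651, 2102, 2553, 3004, 3454, 3905, 4356, 4807, 5257, 5708, 6159, 6610, 7060, 7511

j=1: r + 0k = 298.433 → ⌈·⌉ = 299
j=2: r + 1k = 749.197705… → ⌈·⌉ = 750
j=3: r + 2k = 1199.962411… → ⌈·⌉ = 1200
j=4: r + 3k = 1650.727117… → ⌈·⌉ = 1651
j=5: r + 4k = 2101.491823… → ⌈·⌉ = 2102
j=6: r + 5k = 2552.256529… → ⌈·⌉ = 2553
j=7: r + 6k = 3003.021235… → ⌈·⌉ = 3004
j=8: r + 7k = 3453.785941… → ⌈·⌉ = 3454
j=9: r + 8k = 3904.550647… → ⌈·⌉ = 3905
j=10: r + 9k = 4355.315352… → ⌈·⌉ = 4356
j=11: r + 10k = 4806.080058… → ⌈·⌉ = 4807
j=12: r + 11k = 5256.844764… → ⌈·⌉ = 5257
j=13: r + 12k = 5707.609470… → ⌈·⌉ = 5708
j=14: r + 13k = 6158.374176… → ⌈·⌉ = 6159
j=15: r + 14k = 6609.138882… → ⌈·⌉ = 6610
j=16: r + 15k = 7059.903588… → ⌈·⌉ = 7060
j=17: r + 16k = 7510.668294… → ⌈·⌉ = 7511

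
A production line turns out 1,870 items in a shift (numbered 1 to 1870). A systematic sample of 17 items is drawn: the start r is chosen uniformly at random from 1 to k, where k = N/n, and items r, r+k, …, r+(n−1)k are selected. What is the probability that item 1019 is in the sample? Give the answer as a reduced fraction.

1/110

k = 1870/17 = 110.
Item 1019 is selected iff r ≡ 1019 (mod 110); exactly one such r in {1,…,110}.
Inclusion probability = 1/110.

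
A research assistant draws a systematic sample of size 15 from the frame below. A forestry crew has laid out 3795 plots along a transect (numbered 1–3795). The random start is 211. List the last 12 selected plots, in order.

k = N/n = 3795/15 = 253
4th selection = 211 + 3×253 = 970
5th: 970 + 253 = 1223
6th: 1223 + 253 = 1476
7th: 1476 + 253 = 1729
8th: 1729 + 253 = 1982
9th: 1982 + 253 = 2235
10th: 2235 + 253 = 2488
11th: 2488 + 253 = 2741
12th: 2741 + 253 = 2994
13th: 2994 + 253 = 3247
14th: 3247 + 253 = 3500
15th: 3500 + 253 = 3753

970, 1223, 1476, 1729, 1982, 2235, 2488, 2741, 2994, 3247, 3500, 3753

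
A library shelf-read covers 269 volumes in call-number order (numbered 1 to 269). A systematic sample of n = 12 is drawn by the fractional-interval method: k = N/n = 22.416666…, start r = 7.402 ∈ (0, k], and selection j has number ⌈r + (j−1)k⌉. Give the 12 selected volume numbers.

j=1: r + 0k = 7.402 → ⌈·⌉ = 8
j=2: r + 1k = 29.818666… → ⌈·⌉ = 30
j=3: r + 2k = 52.235333… → ⌈·⌉ = 53
j=4: r + 3k = 74.652 → ⌈·⌉ = 75
j=5: r + 4k = 97.068666… → ⌈·⌉ = 98
j=6: r + 5k = 119.485333… → ⌈·⌉ = 120
j=7: r + 6k = 141.902 → ⌈·⌉ = 142
j=8: r + 7k = 164.318666… → ⌈·⌉ = 165
j=9: r + 8k = 186.735333… → ⌈·⌉ = 187
j=10: r + 9k = 209.152 → ⌈·⌉ = 210
j=11: r + 10k = 231.568666… → ⌈·⌉ = 232
j=12: r + 11k = 253.985333… → ⌈·⌉ = 254

8, 30, 53, 75, 98, 120, 142, 165, 187, 210, 232, 254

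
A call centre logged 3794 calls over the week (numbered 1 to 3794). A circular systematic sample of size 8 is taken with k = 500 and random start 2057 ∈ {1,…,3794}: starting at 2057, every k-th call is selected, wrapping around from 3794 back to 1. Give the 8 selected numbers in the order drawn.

2057, 2557, 3057, 3557, 263, 763, 1263, 1763

Selection 1: 2057
Selection 2: 2057 + 500 = 2557
Selection 3: 2557 + 500 = 3057
Selection 4: 3057 + 500 = 3557
Selection 5: 3557 + 500 = 4057 → 4057 − 3794 = 263
Selection 6: 263 + 500 = 763
Selection 7: 763 + 500 = 1263
Selection 8: 1263 + 500 = 1763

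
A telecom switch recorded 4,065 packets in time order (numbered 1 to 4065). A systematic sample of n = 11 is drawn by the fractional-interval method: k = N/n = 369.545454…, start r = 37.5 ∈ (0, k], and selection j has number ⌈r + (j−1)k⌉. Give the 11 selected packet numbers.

j=1: r + 0k = 37.5 → ⌈·⌉ = 38
j=2: r + 1k = 407.045454… → ⌈·⌉ = 408
j=3: r + 2k = 776.590909… → ⌈·⌉ = 777
j=4: r + 3k = 1146.136363… → ⌈·⌉ = 1147
j=5: r + 4k = 1515.681818… → ⌈·⌉ = 1516
j=6: r + 5k = 1885.227272… → ⌈·⌉ = 1886
j=7: r + 6k = 2254.772727… → ⌈·⌉ = 2255
j=8: r + 7k = 2624.318181… → ⌈·⌉ = 2625
j=9: r + 8k = 2993.863636… → ⌈·⌉ = 2994
j=10: r + 9k = 3363.409090… → ⌈·⌉ = 3364
j=11: r + 10k = 3732.954545… → ⌈·⌉ = 3733

38, 408, 777, 1147, 1516, 1886, 2255, 2625, 2994, 3364, 3733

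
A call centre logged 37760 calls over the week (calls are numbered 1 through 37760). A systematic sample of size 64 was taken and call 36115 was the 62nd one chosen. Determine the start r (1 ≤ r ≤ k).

k = 37760/64 = 590
r = 36115 − (62−1)×590 = 36115 − 35990 = 125

125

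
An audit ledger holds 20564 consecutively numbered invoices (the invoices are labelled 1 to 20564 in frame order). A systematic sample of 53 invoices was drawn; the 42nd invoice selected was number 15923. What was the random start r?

15

k = 20564/53 = 388
r = 15923 − (42−1)×388 = 15923 − 15908 = 15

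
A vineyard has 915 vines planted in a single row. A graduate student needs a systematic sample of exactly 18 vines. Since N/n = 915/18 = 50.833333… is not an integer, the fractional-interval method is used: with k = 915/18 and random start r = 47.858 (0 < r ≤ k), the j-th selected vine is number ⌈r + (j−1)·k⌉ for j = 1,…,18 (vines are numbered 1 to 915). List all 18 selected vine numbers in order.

48, 99, 150, 201, 252, 303, 353, 404, 455, 506, 557, 608, 658, 709, 760, 811, 862, 913

j=1: r + 0k = 47.858 → ⌈·⌉ = 48
j=2: r + 1k = 98.691333… → ⌈·⌉ = 99
j=3: r + 2k = 149.524666… → ⌈·⌉ = 150
j=4: r + 3k = 200.358 → ⌈·⌉ = 201
j=5: r + 4k = 251.191333… → ⌈·⌉ = 252
j=6: r + 5k = 302.024666… → ⌈·⌉ = 303
j=7: r + 6k = 352.858 → ⌈·⌉ = 353
j=8: r + 7k = 403.691333… → ⌈·⌉ = 404
j=9: r + 8k = 454.524666… → ⌈·⌉ = 455
j=10: r + 9k = 505.358 → ⌈·⌉ = 506
j=11: r + 10k = 556.191333… → ⌈·⌉ = 557
j=12: r + 11k = 607.024666… → ⌈·⌉ = 608
j=13: r + 12k = 657.858 → ⌈·⌉ = 658
j=14: r + 13k = 708.691333… → ⌈·⌉ = 709
j=15: r + 14k = 759.524666… → ⌈·⌉ = 760
j=16: r + 15k = 810.358 → ⌈·⌉ = 811
j=17: r + 16k = 861.191333… → ⌈·⌉ = 862
j=18: r + 17k = 912.024666… → ⌈·⌉ = 913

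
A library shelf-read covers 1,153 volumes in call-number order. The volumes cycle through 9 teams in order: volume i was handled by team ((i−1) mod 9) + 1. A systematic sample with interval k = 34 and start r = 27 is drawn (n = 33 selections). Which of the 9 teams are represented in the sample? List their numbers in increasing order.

Consecutive selections differ by k = 34, so their team numbers differ by 34 mod 9 = 7.
gcd(34, 9) = 1, so the sample visits 9/1 = 9 distinct residues mod 9.
Start 27 is team 9; the teams hit are 1, 2, 3, 4, 5, 6, 7, 8, 9.

1, 2, 3, 4, 5, 6, 7, 8, 9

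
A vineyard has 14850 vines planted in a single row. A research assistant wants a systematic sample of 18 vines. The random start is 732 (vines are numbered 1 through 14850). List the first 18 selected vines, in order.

732, 1557, 2382, 3207, 4032, 4857, 5682, 6507, 7332, 8157, 8982, 9807, 10632, 11457, 12282, 13107, 13932, 14757

k = N/n = 14850/18 = 825
vine 1: 732
vine 2: 732 + 825 = 1557
vine 3: 1557 + 825 = 2382
vine 4: 2382 + 825 = 3207
vine 5: 3207 + 825 = 4032
vine 6: 4032 + 825 = 4857
vine 7: 4857 + 825 = 5682
vine 8: 5682 + 825 = 6507
vine 9: 6507 + 825 = 7332
vine 10: 7332 + 825 = 8157
vine 11: 8157 + 825 = 8982
vine 12: 8982 + 825 = 9807
vine 13: 9807 + 825 = 10632
vine 14: 10632 + 825 = 11457
vine 15: 11457 + 825 = 12282
vine 16: 12282 + 825 = 13107
vine 17: 13107 + 825 = 13932
vine 18: 13932 + 825 = 14757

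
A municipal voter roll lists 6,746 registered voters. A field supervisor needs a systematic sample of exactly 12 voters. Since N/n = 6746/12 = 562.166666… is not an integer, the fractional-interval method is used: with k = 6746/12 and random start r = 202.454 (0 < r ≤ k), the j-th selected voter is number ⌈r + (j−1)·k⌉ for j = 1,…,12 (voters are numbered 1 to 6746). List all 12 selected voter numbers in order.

203, 765, 1327, 1889, 2452, 3014, 3576, 4138, 4700, 5262, 5825, 6387

j=1: r + 0k = 202.454 → ⌈·⌉ = 203
j=2: r + 1k = 764.620666… → ⌈·⌉ = 765
j=3: r + 2k = 1326.787333… → ⌈·⌉ = 1327
j=4: r + 3k = 1888.954 → ⌈·⌉ = 1889
j=5: r + 4k = 2451.120666… → ⌈·⌉ = 2452
j=6: r + 5k = 3013.287333… → ⌈·⌉ = 3014
j=7: r + 6k = 3575.454 → ⌈·⌉ = 3576
j=8: r + 7k = 4137.620666… → ⌈·⌉ = 4138
j=9: r + 8k = 4699.787333… → ⌈·⌉ = 4700
j=10: r + 9k = 5261.954 → ⌈·⌉ = 5262
j=11: r + 10k = 5824.120666… → ⌈·⌉ = 5825
j=12: r + 11k = 6386.287333… → ⌈·⌉ = 6387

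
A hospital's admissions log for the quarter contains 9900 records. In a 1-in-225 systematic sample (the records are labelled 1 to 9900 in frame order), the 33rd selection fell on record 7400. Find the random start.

200

k = 225
r = 7400 − (33−1)×225 = 7400 − 7200 = 200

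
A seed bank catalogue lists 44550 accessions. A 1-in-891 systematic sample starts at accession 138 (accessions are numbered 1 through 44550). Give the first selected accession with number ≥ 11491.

11721

k = 891
Steps past start: ⌈(11491 − 138)/891⌉ = ⌈11353/891⌉ = 13
Selected accession: 138 + 13×891 = 11721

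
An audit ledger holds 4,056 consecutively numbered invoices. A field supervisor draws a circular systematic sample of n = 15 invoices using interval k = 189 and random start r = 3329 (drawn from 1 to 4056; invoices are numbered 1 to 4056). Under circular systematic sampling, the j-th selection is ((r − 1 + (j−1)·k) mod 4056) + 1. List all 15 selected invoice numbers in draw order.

3329, 3518, 3707, 3896, 29, 218, 407, 596, 785, 974, 1163, 1352, 1541, 1730, 1919

Selection 1: 3329
Selection 2: 3329 + 189 = 3518
Selection 3: 3518 + 189 = 3707
Selection 4: 3707 + 189 = 3896
Selection 5: 3896 + 189 = 4085 → 4085 − 4056 = 29
Selection 6: 29 + 189 = 218
Selection 7: 218 + 189 = 407
Selection 8: 407 + 189 = 596
Selection 9: 596 + 189 = 785
Selection 10: 785 + 189 = 974
Selection 11: 974 + 189 = 1163
Selection 12: 1163 + 189 = 1352
Selection 13: 1352 + 189 = 1541
Selection 14: 1541 + 189 = 1730
Selection 15: 1730 + 189 = 1919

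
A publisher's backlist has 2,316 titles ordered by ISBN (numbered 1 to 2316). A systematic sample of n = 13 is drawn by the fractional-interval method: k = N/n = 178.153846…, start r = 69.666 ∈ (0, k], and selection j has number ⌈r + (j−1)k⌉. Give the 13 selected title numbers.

70, 248, 426, 605, 783, 961, 1139, 1317, 1495, 1674, 1852, 2030, 2208

j=1: r + 0k = 69.666 → ⌈·⌉ = 70
j=2: r + 1k = 247.819846… → ⌈·⌉ = 248
j=3: r + 2k = 425.973692… → ⌈·⌉ = 426
j=4: r + 3k = 604.127538… → ⌈·⌉ = 605
j=5: r + 4k = 782.281384… → ⌈·⌉ = 783
j=6: r + 5k = 960.435230… → ⌈·⌉ = 961
j=7: r + 6k = 1138.589076… → ⌈·⌉ = 1139
j=8: r + 7k = 1316.742923… → ⌈·⌉ = 1317
j=9: r + 8k = 1494.896769… → ⌈·⌉ = 1495
j=10: r + 9k = 1673.050615… → ⌈·⌉ = 1674
j=11: r + 10k = 1851.204461… → ⌈·⌉ = 1852
j=12: r + 11k = 2029.358307… → ⌈·⌉ = 2030
j=13: r + 12k = 2207.512153… → ⌈·⌉ = 2208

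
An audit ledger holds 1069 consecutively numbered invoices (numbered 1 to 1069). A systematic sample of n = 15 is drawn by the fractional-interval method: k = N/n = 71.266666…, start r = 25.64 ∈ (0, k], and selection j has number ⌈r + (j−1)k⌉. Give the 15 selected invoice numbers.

j=1: r + 0k = 25.64 → ⌈·⌉ = 26
j=2: r + 1k = 96.906666… → ⌈·⌉ = 97
j=3: r + 2k = 168.173333… → ⌈·⌉ = 169
j=4: r + 3k = 239.44 → ⌈·⌉ = 240
j=5: r + 4k = 310.706666… → ⌈·⌉ = 311
j=6: r + 5k = 381.973333… → ⌈·⌉ = 382
j=7: r + 6k = 453.24 → ⌈·⌉ = 454
j=8: r + 7k = 524.506666… → ⌈·⌉ = 525
j=9: r + 8k = 595.773333… → ⌈·⌉ = 596
j=10: r + 9k = 667.04 → ⌈·⌉ = 668
j=11: r + 10k = 738.306666… → ⌈·⌉ = 739
j=12: r + 11k = 809.573333… → ⌈·⌉ = 810
j=13: r + 12k = 880.84 → ⌈·⌉ = 881
j=14: r + 13k = 952.106666… → ⌈·⌉ = 953
j=15: r + 14k = 1023.373333… → ⌈·⌉ = 1024

26, 97, 169, 240, 311, 382, 454, 525, 596, 668, 739, 810, 881, 953, 1024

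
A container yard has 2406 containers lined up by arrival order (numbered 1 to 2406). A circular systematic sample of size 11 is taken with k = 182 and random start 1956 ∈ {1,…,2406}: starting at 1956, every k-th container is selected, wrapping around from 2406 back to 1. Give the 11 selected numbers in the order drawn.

1956, 2138, 2320, 96, 278, 460, 642, 824, 1006, 1188, 1370

Selection 1: 1956
Selection 2: 1956 + 182 = 2138
Selection 3: 2138 + 182 = 2320
Selection 4: 2320 + 182 = 2502 → 2502 − 2406 = 96
Selection 5: 96 + 182 = 278
Selection 6: 278 + 182 = 460
Selection 7: 460 + 182 = 642
Selection 8: 642 + 182 = 824
Selection 9: 824 + 182 = 1006
Selection 10: 1006 + 182 = 1188
Selection 11: 1188 + 182 = 1370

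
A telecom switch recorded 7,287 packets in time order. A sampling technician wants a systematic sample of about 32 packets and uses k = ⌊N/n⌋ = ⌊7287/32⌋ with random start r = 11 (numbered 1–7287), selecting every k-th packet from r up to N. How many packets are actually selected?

33

k = ⌊7287/32⌋ = 227
Achieved size = ⌊(7287 − 11)/227⌋ + 1 = ⌊7276/227⌋ + 1 = 32 + 1 = 33
(last selection: 11 + 32×227 = 7275 ≤ 7287; next would be 7502 > 7287)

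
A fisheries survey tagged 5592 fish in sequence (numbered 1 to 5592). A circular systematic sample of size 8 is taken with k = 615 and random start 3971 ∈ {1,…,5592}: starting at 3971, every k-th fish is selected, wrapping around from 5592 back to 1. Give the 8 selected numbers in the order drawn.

3971, 4586, 5201, 224, 839, 1454, 2069, 2684

Selection 1: 3971
Selection 2: 3971 + 615 = 4586
Selection 3: 4586 + 615 = 5201
Selection 4: 5201 + 615 = 5816 → 5816 − 5592 = 224
Selection 5: 224 + 615 = 839
Selection 6: 839 + 615 = 1454
Selection 7: 1454 + 615 = 2069
Selection 8: 2069 + 615 = 2684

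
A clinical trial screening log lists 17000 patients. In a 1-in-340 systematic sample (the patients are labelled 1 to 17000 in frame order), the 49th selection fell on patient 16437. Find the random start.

k = 340
r = 16437 − (49−1)×340 = 16437 − 16320 = 117

117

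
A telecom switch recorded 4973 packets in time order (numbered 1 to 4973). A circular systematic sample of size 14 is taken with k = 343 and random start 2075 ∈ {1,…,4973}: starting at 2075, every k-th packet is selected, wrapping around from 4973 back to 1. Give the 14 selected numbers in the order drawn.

2075, 2418, 2761, 3104, 3447, 3790, 4133, 4476, 4819, 189, 532, 875, 1218, 1561

Selection 1: 2075
Selection 2: 2075 + 343 = 2418
Selection 3: 2418 + 343 = 2761
Selection 4: 2761 + 343 = 3104
Selection 5: 3104 + 343 = 3447
Selection 6: 3447 + 343 = 3790
Selection 7: 3790 + 343 = 4133
Selection 8: 4133 + 343 = 4476
Selection 9: 4476 + 343 = 4819
Selection 10: 4819 + 343 = 5162 → 5162 − 4973 = 189
Selection 11: 189 + 343 = 532
Selection 12: 532 + 343 = 875
Selection 13: 875 + 343 = 1218
Selection 14: 1218 + 343 = 1561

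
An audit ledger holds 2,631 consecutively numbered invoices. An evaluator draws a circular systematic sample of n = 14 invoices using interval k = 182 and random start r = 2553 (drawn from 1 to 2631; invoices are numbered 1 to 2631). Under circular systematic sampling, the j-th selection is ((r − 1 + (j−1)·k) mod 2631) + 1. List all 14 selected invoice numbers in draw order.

Selection 1: 2553
Selection 2: 2553 + 182 = 2735 → 2735 − 2631 = 104
Selection 3: 104 + 182 = 286
Selection 4: 286 + 182 = 468
Selection 5: 468 + 182 = 650
Selection 6: 650 + 182 = 832
Selection 7: 832 + 182 = 1014
Selection 8: 1014 + 182 = 1196
Selection 9: 1196 + 182 = 1378
Selection 10: 1378 + 182 = 1560
Selection 11: 1560 + 182 = 1742
Selection 12: 1742 + 182 = 1924
Selection 13: 1924 + 182 = 2106
Selection 14: 2106 + 182 = 2288

2553, 104, 286, 468, 650, 832, 1014, 1196, 1378, 1560, 1742, 1924, 2106, 2288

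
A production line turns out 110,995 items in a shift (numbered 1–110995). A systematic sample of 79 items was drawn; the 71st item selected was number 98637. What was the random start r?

287

k = 110995/79 = 1405
r = 98637 − (71−1)×1405 = 98637 − 98350 = 287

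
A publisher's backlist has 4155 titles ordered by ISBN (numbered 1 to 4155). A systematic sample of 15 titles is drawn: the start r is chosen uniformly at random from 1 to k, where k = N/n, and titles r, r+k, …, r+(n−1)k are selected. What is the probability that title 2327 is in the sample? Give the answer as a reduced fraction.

1/277

k = 4155/15 = 277.
Title 2327 is selected iff r ≡ 2327 (mod 277); exactly one such r in {1,…,277}.
Inclusion probability = 1/277.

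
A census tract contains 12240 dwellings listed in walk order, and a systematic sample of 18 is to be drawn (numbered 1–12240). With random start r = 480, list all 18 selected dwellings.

k = N/n = 12240/18 = 680
dwelling 1: 480
dwelling 2: 480 + 680 = 1160
dwelling 3: 1160 + 680 = 1840
dwelling 4: 1840 + 680 = 2520
dwelling 5: 2520 + 680 = 3200
dwelling 6: 3200 + 680 = 3880
dwelling 7: 3880 + 680 = 4560
dwelling 8: 4560 + 680 = 5240
dwelling 9: 5240 + 680 = 5920
dwelling 10: 5920 + 680 = 6600
dwelling 11: 6600 + 680 = 7280
dwelling 12: 7280 + 680 = 7960
dwelling 13: 7960 + 680 = 8640
dwelling 14: 8640 + 680 = 9320
dwelling 15: 9320 + 680 = 10000
dwelling 16: 10000 + 680 = 10680
dwelling 17: 10680 + 680 = 11360
dwelling 18: 11360 + 680 = 12040

480, 1160, 1840, 2520, 3200, 3880, 4560, 5240, 5920, 6600, 7280, 7960, 8640, 9320, 10000, 10680, 11360, 12040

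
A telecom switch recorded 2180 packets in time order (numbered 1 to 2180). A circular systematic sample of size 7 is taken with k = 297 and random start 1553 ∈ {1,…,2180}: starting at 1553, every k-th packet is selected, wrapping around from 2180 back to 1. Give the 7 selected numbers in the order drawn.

1553, 1850, 2147, 264, 561, 858, 1155

Selection 1: 1553
Selection 2: 1553 + 297 = 1850
Selection 3: 1850 + 297 = 2147
Selection 4: 2147 + 297 = 2444 → 2444 − 2180 = 264
Selection 5: 264 + 297 = 561
Selection 6: 561 + 297 = 858
Selection 7: 858 + 297 = 1155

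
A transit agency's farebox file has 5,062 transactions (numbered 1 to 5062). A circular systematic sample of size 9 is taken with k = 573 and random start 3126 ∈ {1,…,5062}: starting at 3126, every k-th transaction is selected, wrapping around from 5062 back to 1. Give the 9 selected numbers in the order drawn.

Selection 1: 3126
Selection 2: 3126 + 573 = 3699
Selection 3: 3699 + 573 = 4272
Selection 4: 4272 + 573 = 4845
Selection 5: 4845 + 573 = 5418 → 5418 − 5062 = 356
Selection 6: 356 + 573 = 929
Selection 7: 929 + 573 = 1502
Selection 8: 1502 + 573 = 2075
Selection 9: 2075 + 573 = 2648

3126, 3699, 4272, 4845, 356, 929, 1502, 2075, 2648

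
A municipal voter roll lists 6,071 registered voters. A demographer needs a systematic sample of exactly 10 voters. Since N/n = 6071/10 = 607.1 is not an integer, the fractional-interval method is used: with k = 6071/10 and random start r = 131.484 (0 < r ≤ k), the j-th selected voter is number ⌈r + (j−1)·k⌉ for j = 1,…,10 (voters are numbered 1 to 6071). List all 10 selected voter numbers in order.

132, 739, 1346, 1953, 2560, 3167, 3775, 4382, 4989, 5596

j=1: r + 0k = 131.484 → ⌈·⌉ = 132
j=2: r + 1k = 738.584 → ⌈·⌉ = 739
j=3: r + 2k = 1345.684 → ⌈·⌉ = 1346
j=4: r + 3k = 1952.784 → ⌈·⌉ = 1953
j=5: r + 4k = 2559.884 → ⌈·⌉ = 2560
j=6: r + 5k = 3166.984 → ⌈·⌉ = 3167
j=7: r + 6k = 3774.084 → ⌈·⌉ = 3775
j=8: r + 7k = 4381.184 → ⌈·⌉ = 4382
j=9: r + 8k = 4988.284 → ⌈·⌉ = 4989
j=10: r + 9k = 5595.384 → ⌈·⌉ = 5596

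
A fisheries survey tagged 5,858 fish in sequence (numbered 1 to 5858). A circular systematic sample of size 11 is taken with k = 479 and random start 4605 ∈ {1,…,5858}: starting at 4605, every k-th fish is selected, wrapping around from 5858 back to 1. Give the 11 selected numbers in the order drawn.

Selection 1: 4605
Selection 2: 4605 + 479 = 5084
Selection 3: 5084 + 479 = 5563
Selection 4: 5563 + 479 = 6042 → 6042 − 5858 = 184
Selection 5: 184 + 479 = 663
Selection 6: 663 + 479 = 1142
Selection 7: 1142 + 479 = 1621
Selection 8: 1621 + 479 = 2100
Selection 9: 2100 + 479 = 2579
Selection 10: 2579 + 479 = 3058
Selection 11: 3058 + 479 = 3537

4605, 5084, 5563, 184, 663, 1142, 1621, 2100, 2579, 3058, 3537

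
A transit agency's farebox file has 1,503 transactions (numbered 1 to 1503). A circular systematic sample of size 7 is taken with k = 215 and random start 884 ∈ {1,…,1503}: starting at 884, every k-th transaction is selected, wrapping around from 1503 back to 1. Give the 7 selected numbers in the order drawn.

884, 1099, 1314, 26, 241, 456, 671

Selection 1: 884
Selection 2: 884 + 215 = 1099
Selection 3: 1099 + 215 = 1314
Selection 4: 1314 + 215 = 1529 → 1529 − 1503 = 26
Selection 5: 26 + 215 = 241
Selection 6: 241 + 215 = 456
Selection 7: 456 + 215 = 671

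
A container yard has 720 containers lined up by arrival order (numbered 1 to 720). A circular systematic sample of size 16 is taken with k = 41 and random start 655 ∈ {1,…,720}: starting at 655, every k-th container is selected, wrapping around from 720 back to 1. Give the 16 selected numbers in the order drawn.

Selection 1: 655
Selection 2: 655 + 41 = 696
Selection 3: 696 + 41 = 737 → 737 − 720 = 17
Selection 4: 17 + 41 = 58
Selection 5: 58 + 41 = 99
Selection 6: 99 + 41 = 140
Selection 7: 140 + 41 = 181
Selection 8: 181 + 41 = 222
Selection 9: 222 + 41 = 263
Selection 10: 263 + 41 = 304
Selection 11: 304 + 41 = 345
Selection 12: 345 + 41 = 386
Selection 13: 386 + 41 = 427
Selection 14: 427 + 41 = 468
Selection 15: 468 + 41 = 509
Selection 16: 509 + 41 = 550

655, 696, 17, 58, 99, 140, 181, 222, 263, 304, 345, 386, 427, 468, 509, 550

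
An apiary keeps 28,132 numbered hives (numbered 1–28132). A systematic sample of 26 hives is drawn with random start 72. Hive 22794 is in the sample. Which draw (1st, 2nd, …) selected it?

k = 28132/26 = 1082
position = (22794 − 72)/1082 + 1 = 22722/1082 + 1 = 21 + 1 = 22

22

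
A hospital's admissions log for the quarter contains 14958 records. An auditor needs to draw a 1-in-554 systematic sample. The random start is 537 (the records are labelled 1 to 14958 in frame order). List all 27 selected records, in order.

537, 1091, 1645, 2199, 2753, 3307, 3861, 4415, 4969, 5523, 6077, 6631, 7185, 7739, 8293, 8847, 9401, 9955, 10509, 11063, 11617, 12171, 12725, 13279, 13833, 14387, 14941

record 1: 537
record 2: 537 + 554 = 1091
record 3: 1091 + 554 = 1645
record 4: 1645 + 554 = 2199
record 5: 2199 + 554 = 2753
record 6: 2753 + 554 = 3307
record 7: 3307 + 554 = 3861
record 8: 3861 + 554 = 4415
record 9: 4415 + 554 = 4969
record 10: 4969 + 554 = 5523
record 11: 5523 + 554 = 6077
record 12: 6077 + 554 = 6631
record 13: 6631 + 554 = 7185
record 14: 7185 + 554 = 7739
record 15: 7739 + 554 = 8293
record 16: 8293 + 554 = 8847
record 17: 8847 + 554 = 9401
record 18: 9401 + 554 = 9955
record 19: 9955 + 554 = 10509
record 20: 10509 + 554 = 11063
record 21: 11063 + 554 = 11617
record 22: 11617 + 554 = 12171
record 23: 12171 + 554 = 12725
record 24: 12725 + 554 = 13279
record 25: 13279 + 554 = 13833
record 26: 13833 + 554 = 14387
record 27: 14387 + 554 = 14941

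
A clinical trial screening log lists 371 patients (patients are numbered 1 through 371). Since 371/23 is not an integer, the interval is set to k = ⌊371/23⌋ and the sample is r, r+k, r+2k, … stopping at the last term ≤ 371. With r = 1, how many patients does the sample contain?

k = ⌊371/23⌋ = 16
Achieved size = ⌊(371 − 1)/16⌋ + 1 = ⌊370/16⌋ + 1 = 23 + 1 = 24
(last selection: 1 + 23×16 = 369 ≤ 371; next would be 385 > 371)

24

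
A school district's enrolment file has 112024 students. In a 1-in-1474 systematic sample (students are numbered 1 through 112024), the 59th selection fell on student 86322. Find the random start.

830

k = 1474
r = 86322 − (59−1)×1474 = 86322 − 85492 = 830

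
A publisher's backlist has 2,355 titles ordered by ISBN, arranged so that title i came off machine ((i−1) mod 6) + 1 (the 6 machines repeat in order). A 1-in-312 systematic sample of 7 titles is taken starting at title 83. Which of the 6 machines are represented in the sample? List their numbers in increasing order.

Consecutive selections differ by k = 312, so their machine numbers differ by 312 mod 6 = 0.
gcd(312, 6) = 6, so the sample visits 6/6 = 1 distinct residues mod 6.
Start 83 is machine 5; the machines hit are 5.

5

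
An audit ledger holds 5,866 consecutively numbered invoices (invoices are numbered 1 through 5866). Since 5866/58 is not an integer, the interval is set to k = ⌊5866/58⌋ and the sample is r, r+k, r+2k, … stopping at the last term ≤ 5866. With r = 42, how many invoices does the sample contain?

58

k = ⌊5866/58⌋ = 101
Achieved size = ⌊(5866 − 42)/101⌋ + 1 = ⌊5824/101⌋ + 1 = 57 + 1 = 58
(last selection: 42 + 57×101 = 5799 ≤ 5866; next would be 5900 > 5866)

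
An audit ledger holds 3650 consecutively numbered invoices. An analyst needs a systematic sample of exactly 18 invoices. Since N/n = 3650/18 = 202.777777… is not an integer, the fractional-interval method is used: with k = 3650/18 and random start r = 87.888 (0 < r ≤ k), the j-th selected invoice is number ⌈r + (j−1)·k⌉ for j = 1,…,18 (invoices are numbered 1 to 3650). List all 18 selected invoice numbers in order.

88, 291, 494, 697, 899, 1102, 1305, 1508, 1711, 1913, 2116, 2319, 2522, 2724, 2927, 3130, 3333, 3536

j=1: r + 0k = 87.888 → ⌈·⌉ = 88
j=2: r + 1k = 290.665777… → ⌈·⌉ = 291
j=3: r + 2k = 493.443555… → ⌈·⌉ = 494
j=4: r + 3k = 696.221333… → ⌈·⌉ = 697
j=5: r + 4k = 898.999111… → ⌈·⌉ = 899
j=6: r + 5k = 1101.776888… → ⌈·⌉ = 1102
j=7: r + 6k = 1304.554666… → ⌈·⌉ = 1305
j=8: r + 7k = 1507.332444… → ⌈·⌉ = 1508
j=9: r + 8k = 1710.110222… → ⌈·⌉ = 1711
j=10: r + 9k = 1912.888 → ⌈·⌉ = 1913
j=11: r + 10k = 2115.665777… → ⌈·⌉ = 2116
j=12: r + 11k = 2318.443555… → ⌈·⌉ = 2319
j=13: r + 12k = 2521.221333… → ⌈·⌉ = 2522
j=14: r + 13k = 2723.999111… → ⌈·⌉ = 2724
j=15: r + 14k = 2926.776888… → ⌈·⌉ = 2927
j=16: r + 15k = 3129.554666… → ⌈·⌉ = 3130
j=17: r + 16k = 3332.332444… → ⌈·⌉ = 3333
j=18: r + 17k = 3535.110222… → ⌈·⌉ = 3536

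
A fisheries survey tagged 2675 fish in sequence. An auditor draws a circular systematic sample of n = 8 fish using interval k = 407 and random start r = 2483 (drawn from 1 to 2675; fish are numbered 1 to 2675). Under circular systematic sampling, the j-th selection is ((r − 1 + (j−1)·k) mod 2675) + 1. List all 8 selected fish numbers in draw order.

Selection 1: 2483
Selection 2: 2483 + 407 = 2890 → 2890 − 2675 = 215
Selection 3: 215 + 407 = 622
Selection 4: 622 + 407 = 1029
Selection 5: 1029 + 407 = 1436
Selection 6: 1436 + 407 = 1843
Selection 7: 1843 + 407 = 2250
Selection 8: 2250 + 407 = 2657

2483, 215, 622, 1029, 1436, 1843, 2250, 2657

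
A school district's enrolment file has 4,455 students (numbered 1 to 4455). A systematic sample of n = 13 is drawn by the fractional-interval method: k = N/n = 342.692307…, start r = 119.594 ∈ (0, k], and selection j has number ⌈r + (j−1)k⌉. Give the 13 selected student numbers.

j=1: r + 0k = 119.594 → ⌈·⌉ = 120
j=2: r + 1k = 462.286307… → ⌈·⌉ = 463
j=3: r + 2k = 804.978615… → ⌈·⌉ = 805
j=4: r + 3k = 1147.670923… → ⌈·⌉ = 1148
j=5: r + 4k = 1490.363230… → ⌈·⌉ = 1491
j=6: r + 5k = 1833.055538… → ⌈·⌉ = 1834
j=7: r + 6k = 2175.747846… → ⌈·⌉ = 2176
j=8: r + 7k = 2518.440153… → ⌈·⌉ = 2519
j=9: r + 8k = 2861.132461… → ⌈·⌉ = 2862
j=10: r + 9k = 3203.824769… → ⌈·⌉ = 3204
j=11: r + 10k = 3546.517076… → ⌈·⌉ = 3547
j=12: r + 11k = 3889.209384… → ⌈·⌉ = 3890
j=13: r + 12k = 4231.901692… → ⌈·⌉ = 4232

120, 463, 805, 1148, 1491, 1834, 2176, 2519, 2862, 3204, 3547, 3890, 4232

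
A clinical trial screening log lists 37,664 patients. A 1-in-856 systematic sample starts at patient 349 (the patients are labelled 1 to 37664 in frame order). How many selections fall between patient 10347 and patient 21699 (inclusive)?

13

k = 856
First selection ≥ 10347: 349 + ⌈(10347−349)/856⌉·856 = 349 + 12×856 = 10621
Last selection ≤ 21699: 349 + ⌊(21699−349)/856⌋·856 = 349 + 24×856 = 20893
Count = 24 − 12 + 1 = 13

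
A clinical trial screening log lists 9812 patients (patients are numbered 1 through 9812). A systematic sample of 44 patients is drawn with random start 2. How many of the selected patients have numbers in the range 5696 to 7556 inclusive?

k = 9812/44 = 223
First selection ≥ 5696: 2 + ⌈(5696−2)/223⌉·223 = 2 + 26×223 = 5800
Last selection ≤ 7556: 2 + ⌊(7556−2)/223⌋·223 = 2 + 33×223 = 7361
Count = 33 − 26 + 1 = 8

8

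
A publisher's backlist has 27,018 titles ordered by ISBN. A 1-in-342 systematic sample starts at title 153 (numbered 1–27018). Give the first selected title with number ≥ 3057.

k = 342
Steps past start: ⌈(3057 − 153)/342⌉ = ⌈2904/342⌉ = 9
Selected title: 153 + 9×342 = 3231

3231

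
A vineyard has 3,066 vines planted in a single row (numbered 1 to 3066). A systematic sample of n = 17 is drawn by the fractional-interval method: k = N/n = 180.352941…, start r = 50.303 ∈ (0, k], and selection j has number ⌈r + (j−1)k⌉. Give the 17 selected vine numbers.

j=1: r + 0k = 50.303 → ⌈·⌉ = 51
j=2: r + 1k = 230.655941… → ⌈·⌉ = 231
j=3: r + 2k = 411.008882… → ⌈·⌉ = 412
j=4: r + 3k = 591.361823… → ⌈·⌉ = 592
j=5: r + 4k = 771.714764… → ⌈·⌉ = 772
j=6: r + 5k = 952.067705… → ⌈·⌉ = 953
j=7: r + 6k = 1132.420647… → ⌈·⌉ = 1133
j=8: r + 7k = 1312.773588… → ⌈·⌉ = 1313
j=9: r + 8k = 1493.126529… → ⌈·⌉ = 1494
j=10: r + 9k = 1673.479470… → ⌈·⌉ = 1674
j=11: r + 10k = 1853.832411… → ⌈·⌉ = 1854
j=12: r + 11k = 2034.185352… → ⌈·⌉ = 2035
j=13: r + 12k = 2214.538294… → ⌈·⌉ = 2215
j=14: r + 13k = 2394.891235… → ⌈·⌉ = 2395
j=15: r + 14k = 2575.244176… → ⌈·⌉ = 2576
j=16: r + 15k = 2755.597117… → ⌈·⌉ = 2756
j=17: r + 16k = 2935.950058… → ⌈·⌉ = 2936

51, 231, 412, 592, 772, 953, 1133, 1313, 1494, 1674, 1854, 2035, 2215, 2395, 2576, 2756, 2936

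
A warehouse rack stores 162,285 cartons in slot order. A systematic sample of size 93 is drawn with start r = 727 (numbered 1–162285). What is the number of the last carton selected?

k = 162285/93 = 1745
93rd selection = r + (93−1)·k = 727 + 92×1745 = 727 + 160540 = 161267

161267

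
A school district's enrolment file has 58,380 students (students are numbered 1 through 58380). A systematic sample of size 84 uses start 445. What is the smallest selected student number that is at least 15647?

k = 58380/84 = 695
Steps past start: ⌈(15647 − 445)/695⌉ = ⌈15202/695⌉ = 22
Selected student: 445 + 22×695 = 15735

15735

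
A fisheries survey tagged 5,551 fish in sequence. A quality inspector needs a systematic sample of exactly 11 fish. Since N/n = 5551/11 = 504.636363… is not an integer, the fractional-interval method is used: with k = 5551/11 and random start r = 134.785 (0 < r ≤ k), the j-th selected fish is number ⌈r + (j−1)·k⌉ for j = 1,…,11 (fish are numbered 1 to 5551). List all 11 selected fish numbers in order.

135, 640, 1145, 1649, 2154, 2658, 3163, 3668, 4172, 4677, 5182

j=1: r + 0k = 134.785 → ⌈·⌉ = 135
j=2: r + 1k = 639.421363… → ⌈·⌉ = 640
j=3: r + 2k = 1144.057727… → ⌈·⌉ = 1145
j=4: r + 3k = 1648.694090… → ⌈·⌉ = 1649
j=5: r + 4k = 2153.330454… → ⌈·⌉ = 2154
j=6: r + 5k = 2657.966818… → ⌈·⌉ = 2658
j=7: r + 6k = 3162.603181… → ⌈·⌉ = 3163
j=8: r + 7k = 3667.239545… → ⌈·⌉ = 3668
j=9: r + 8k = 4171.875909… → ⌈·⌉ = 4172
j=10: r + 9k = 4676.512272… → ⌈·⌉ = 4677
j=11: r + 10k = 5181.148636… → ⌈·⌉ = 5182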